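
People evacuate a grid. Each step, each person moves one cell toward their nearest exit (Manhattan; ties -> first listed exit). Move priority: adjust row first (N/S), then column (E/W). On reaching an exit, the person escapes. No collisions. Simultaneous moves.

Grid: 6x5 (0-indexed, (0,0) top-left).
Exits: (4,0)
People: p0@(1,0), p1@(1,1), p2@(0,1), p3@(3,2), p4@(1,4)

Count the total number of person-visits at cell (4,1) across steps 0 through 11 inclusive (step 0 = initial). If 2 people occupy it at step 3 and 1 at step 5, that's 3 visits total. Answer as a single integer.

Step 0: p0@(1,0) p1@(1,1) p2@(0,1) p3@(3,2) p4@(1,4) -> at (4,1): 0 [-], cum=0
Step 1: p0@(2,0) p1@(2,1) p2@(1,1) p3@(4,2) p4@(2,4) -> at (4,1): 0 [-], cum=0
Step 2: p0@(3,0) p1@(3,1) p2@(2,1) p3@(4,1) p4@(3,4) -> at (4,1): 1 [p3], cum=1
Step 3: p0@ESC p1@(4,1) p2@(3,1) p3@ESC p4@(4,4) -> at (4,1): 1 [p1], cum=2
Step 4: p0@ESC p1@ESC p2@(4,1) p3@ESC p4@(4,3) -> at (4,1): 1 [p2], cum=3
Step 5: p0@ESC p1@ESC p2@ESC p3@ESC p4@(4,2) -> at (4,1): 0 [-], cum=3
Step 6: p0@ESC p1@ESC p2@ESC p3@ESC p4@(4,1) -> at (4,1): 1 [p4], cum=4
Step 7: p0@ESC p1@ESC p2@ESC p3@ESC p4@ESC -> at (4,1): 0 [-], cum=4
Total visits = 4

Answer: 4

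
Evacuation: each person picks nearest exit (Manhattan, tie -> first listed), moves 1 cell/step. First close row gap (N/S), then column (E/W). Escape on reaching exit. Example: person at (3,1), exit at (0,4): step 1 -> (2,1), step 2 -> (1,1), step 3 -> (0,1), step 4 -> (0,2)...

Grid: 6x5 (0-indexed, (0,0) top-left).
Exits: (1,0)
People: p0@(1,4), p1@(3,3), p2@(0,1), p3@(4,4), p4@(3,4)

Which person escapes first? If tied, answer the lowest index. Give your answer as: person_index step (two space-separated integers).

Answer: 2 2

Derivation:
Step 1: p0:(1,4)->(1,3) | p1:(3,3)->(2,3) | p2:(0,1)->(1,1) | p3:(4,4)->(3,4) | p4:(3,4)->(2,4)
Step 2: p0:(1,3)->(1,2) | p1:(2,3)->(1,3) | p2:(1,1)->(1,0)->EXIT | p3:(3,4)->(2,4) | p4:(2,4)->(1,4)
Step 3: p0:(1,2)->(1,1) | p1:(1,3)->(1,2) | p2:escaped | p3:(2,4)->(1,4) | p4:(1,4)->(1,3)
Step 4: p0:(1,1)->(1,0)->EXIT | p1:(1,2)->(1,1) | p2:escaped | p3:(1,4)->(1,3) | p4:(1,3)->(1,2)
Step 5: p0:escaped | p1:(1,1)->(1,0)->EXIT | p2:escaped | p3:(1,3)->(1,2) | p4:(1,2)->(1,1)
Step 6: p0:escaped | p1:escaped | p2:escaped | p3:(1,2)->(1,1) | p4:(1,1)->(1,0)->EXIT
Step 7: p0:escaped | p1:escaped | p2:escaped | p3:(1,1)->(1,0)->EXIT | p4:escaped
Exit steps: [4, 5, 2, 7, 6]
First to escape: p2 at step 2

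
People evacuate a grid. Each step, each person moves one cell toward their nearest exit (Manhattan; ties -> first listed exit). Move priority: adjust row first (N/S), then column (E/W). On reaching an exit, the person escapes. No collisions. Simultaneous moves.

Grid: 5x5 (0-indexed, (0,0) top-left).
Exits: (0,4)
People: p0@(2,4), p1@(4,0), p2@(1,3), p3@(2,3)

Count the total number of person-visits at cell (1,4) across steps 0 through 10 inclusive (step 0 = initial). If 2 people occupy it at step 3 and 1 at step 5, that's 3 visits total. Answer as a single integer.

Step 0: p0@(2,4) p1@(4,0) p2@(1,3) p3@(2,3) -> at (1,4): 0 [-], cum=0
Step 1: p0@(1,4) p1@(3,0) p2@(0,3) p3@(1,3) -> at (1,4): 1 [p0], cum=1
Step 2: p0@ESC p1@(2,0) p2@ESC p3@(0,3) -> at (1,4): 0 [-], cum=1
Step 3: p0@ESC p1@(1,0) p2@ESC p3@ESC -> at (1,4): 0 [-], cum=1
Step 4: p0@ESC p1@(0,0) p2@ESC p3@ESC -> at (1,4): 0 [-], cum=1
Step 5: p0@ESC p1@(0,1) p2@ESC p3@ESC -> at (1,4): 0 [-], cum=1
Step 6: p0@ESC p1@(0,2) p2@ESC p3@ESC -> at (1,4): 0 [-], cum=1
Step 7: p0@ESC p1@(0,3) p2@ESC p3@ESC -> at (1,4): 0 [-], cum=1
Step 8: p0@ESC p1@ESC p2@ESC p3@ESC -> at (1,4): 0 [-], cum=1
Total visits = 1

Answer: 1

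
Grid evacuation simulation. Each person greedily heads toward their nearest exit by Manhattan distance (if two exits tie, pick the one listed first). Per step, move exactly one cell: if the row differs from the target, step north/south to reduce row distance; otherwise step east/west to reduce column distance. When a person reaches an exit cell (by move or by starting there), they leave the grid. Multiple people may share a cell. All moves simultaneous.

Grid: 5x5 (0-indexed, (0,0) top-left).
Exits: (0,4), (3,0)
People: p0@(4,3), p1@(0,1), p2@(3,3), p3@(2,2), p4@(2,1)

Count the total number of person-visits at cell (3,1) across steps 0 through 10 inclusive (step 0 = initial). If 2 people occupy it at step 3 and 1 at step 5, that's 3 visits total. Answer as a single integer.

Answer: 4

Derivation:
Step 0: p0@(4,3) p1@(0,1) p2@(3,3) p3@(2,2) p4@(2,1) -> at (3,1): 0 [-], cum=0
Step 1: p0@(3,3) p1@(0,2) p2@(3,2) p3@(3,2) p4@(3,1) -> at (3,1): 1 [p4], cum=1
Step 2: p0@(3,2) p1@(0,3) p2@(3,1) p3@(3,1) p4@ESC -> at (3,1): 2 [p2,p3], cum=3
Step 3: p0@(3,1) p1@ESC p2@ESC p3@ESC p4@ESC -> at (3,1): 1 [p0], cum=4
Step 4: p0@ESC p1@ESC p2@ESC p3@ESC p4@ESC -> at (3,1): 0 [-], cum=4
Total visits = 4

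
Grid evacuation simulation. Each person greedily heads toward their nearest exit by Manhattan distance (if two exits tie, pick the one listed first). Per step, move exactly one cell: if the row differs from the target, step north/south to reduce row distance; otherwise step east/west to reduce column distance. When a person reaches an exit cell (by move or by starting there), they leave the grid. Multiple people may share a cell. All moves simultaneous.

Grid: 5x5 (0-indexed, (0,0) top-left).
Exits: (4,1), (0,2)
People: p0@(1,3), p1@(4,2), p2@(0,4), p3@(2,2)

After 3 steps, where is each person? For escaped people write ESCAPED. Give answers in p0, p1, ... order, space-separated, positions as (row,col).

Step 1: p0:(1,3)->(0,3) | p1:(4,2)->(4,1)->EXIT | p2:(0,4)->(0,3) | p3:(2,2)->(1,2)
Step 2: p0:(0,3)->(0,2)->EXIT | p1:escaped | p2:(0,3)->(0,2)->EXIT | p3:(1,2)->(0,2)->EXIT

ESCAPED ESCAPED ESCAPED ESCAPED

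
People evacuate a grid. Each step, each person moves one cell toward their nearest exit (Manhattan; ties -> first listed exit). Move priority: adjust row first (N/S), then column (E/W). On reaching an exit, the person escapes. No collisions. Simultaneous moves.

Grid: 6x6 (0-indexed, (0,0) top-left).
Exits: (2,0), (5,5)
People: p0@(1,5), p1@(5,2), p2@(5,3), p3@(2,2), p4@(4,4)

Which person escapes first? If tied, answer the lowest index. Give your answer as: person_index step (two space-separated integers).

Step 1: p0:(1,5)->(2,5) | p1:(5,2)->(5,3) | p2:(5,3)->(5,4) | p3:(2,2)->(2,1) | p4:(4,4)->(5,4)
Step 2: p0:(2,5)->(3,5) | p1:(5,3)->(5,4) | p2:(5,4)->(5,5)->EXIT | p3:(2,1)->(2,0)->EXIT | p4:(5,4)->(5,5)->EXIT
Step 3: p0:(3,5)->(4,5) | p1:(5,4)->(5,5)->EXIT | p2:escaped | p3:escaped | p4:escaped
Step 4: p0:(4,5)->(5,5)->EXIT | p1:escaped | p2:escaped | p3:escaped | p4:escaped
Exit steps: [4, 3, 2, 2, 2]
First to escape: p2 at step 2

Answer: 2 2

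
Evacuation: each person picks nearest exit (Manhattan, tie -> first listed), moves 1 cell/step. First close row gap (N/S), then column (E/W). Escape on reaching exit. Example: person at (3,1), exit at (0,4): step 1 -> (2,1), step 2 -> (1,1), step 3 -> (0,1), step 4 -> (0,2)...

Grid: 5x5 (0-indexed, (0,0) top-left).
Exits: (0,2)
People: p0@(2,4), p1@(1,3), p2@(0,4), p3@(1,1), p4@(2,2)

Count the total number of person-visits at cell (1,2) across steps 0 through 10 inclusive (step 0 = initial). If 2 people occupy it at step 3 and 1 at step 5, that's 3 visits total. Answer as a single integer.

Step 0: p0@(2,4) p1@(1,3) p2@(0,4) p3@(1,1) p4@(2,2) -> at (1,2): 0 [-], cum=0
Step 1: p0@(1,4) p1@(0,3) p2@(0,3) p3@(0,1) p4@(1,2) -> at (1,2): 1 [p4], cum=1
Step 2: p0@(0,4) p1@ESC p2@ESC p3@ESC p4@ESC -> at (1,2): 0 [-], cum=1
Step 3: p0@(0,3) p1@ESC p2@ESC p3@ESC p4@ESC -> at (1,2): 0 [-], cum=1
Step 4: p0@ESC p1@ESC p2@ESC p3@ESC p4@ESC -> at (1,2): 0 [-], cum=1
Total visits = 1

Answer: 1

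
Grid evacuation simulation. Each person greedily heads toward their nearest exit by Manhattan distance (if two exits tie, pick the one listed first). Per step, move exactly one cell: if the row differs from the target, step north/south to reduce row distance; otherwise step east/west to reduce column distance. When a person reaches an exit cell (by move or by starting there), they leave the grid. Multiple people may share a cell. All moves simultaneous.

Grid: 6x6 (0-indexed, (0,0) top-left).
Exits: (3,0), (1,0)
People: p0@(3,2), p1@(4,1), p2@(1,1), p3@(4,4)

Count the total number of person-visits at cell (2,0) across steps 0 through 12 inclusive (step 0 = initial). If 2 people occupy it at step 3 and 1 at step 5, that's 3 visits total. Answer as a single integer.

Step 0: p0@(3,2) p1@(4,1) p2@(1,1) p3@(4,4) -> at (2,0): 0 [-], cum=0
Step 1: p0@(3,1) p1@(3,1) p2@ESC p3@(3,4) -> at (2,0): 0 [-], cum=0
Step 2: p0@ESC p1@ESC p2@ESC p3@(3,3) -> at (2,0): 0 [-], cum=0
Step 3: p0@ESC p1@ESC p2@ESC p3@(3,2) -> at (2,0): 0 [-], cum=0
Step 4: p0@ESC p1@ESC p2@ESC p3@(3,1) -> at (2,0): 0 [-], cum=0
Step 5: p0@ESC p1@ESC p2@ESC p3@ESC -> at (2,0): 0 [-], cum=0
Total visits = 0

Answer: 0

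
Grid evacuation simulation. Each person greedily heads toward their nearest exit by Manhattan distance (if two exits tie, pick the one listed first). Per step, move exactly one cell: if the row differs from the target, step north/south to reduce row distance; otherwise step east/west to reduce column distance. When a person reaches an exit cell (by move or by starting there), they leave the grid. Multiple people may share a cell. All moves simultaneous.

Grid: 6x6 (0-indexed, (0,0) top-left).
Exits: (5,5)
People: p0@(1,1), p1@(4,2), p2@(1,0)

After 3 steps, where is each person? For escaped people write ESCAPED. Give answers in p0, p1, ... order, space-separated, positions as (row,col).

Step 1: p0:(1,1)->(2,1) | p1:(4,2)->(5,2) | p2:(1,0)->(2,0)
Step 2: p0:(2,1)->(3,1) | p1:(5,2)->(5,3) | p2:(2,0)->(3,0)
Step 3: p0:(3,1)->(4,1) | p1:(5,3)->(5,4) | p2:(3,0)->(4,0)

(4,1) (5,4) (4,0)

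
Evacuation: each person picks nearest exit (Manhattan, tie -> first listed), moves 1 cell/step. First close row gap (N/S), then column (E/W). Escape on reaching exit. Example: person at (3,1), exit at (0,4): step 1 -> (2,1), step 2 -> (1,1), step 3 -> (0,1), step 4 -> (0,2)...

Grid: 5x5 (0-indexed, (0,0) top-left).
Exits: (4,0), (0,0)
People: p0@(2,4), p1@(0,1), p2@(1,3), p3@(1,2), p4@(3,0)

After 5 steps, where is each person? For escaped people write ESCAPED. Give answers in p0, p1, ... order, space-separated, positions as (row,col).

Step 1: p0:(2,4)->(3,4) | p1:(0,1)->(0,0)->EXIT | p2:(1,3)->(0,3) | p3:(1,2)->(0,2) | p4:(3,0)->(4,0)->EXIT
Step 2: p0:(3,4)->(4,4) | p1:escaped | p2:(0,3)->(0,2) | p3:(0,2)->(0,1) | p4:escaped
Step 3: p0:(4,4)->(4,3) | p1:escaped | p2:(0,2)->(0,1) | p3:(0,1)->(0,0)->EXIT | p4:escaped
Step 4: p0:(4,3)->(4,2) | p1:escaped | p2:(0,1)->(0,0)->EXIT | p3:escaped | p4:escaped
Step 5: p0:(4,2)->(4,1) | p1:escaped | p2:escaped | p3:escaped | p4:escaped

(4,1) ESCAPED ESCAPED ESCAPED ESCAPED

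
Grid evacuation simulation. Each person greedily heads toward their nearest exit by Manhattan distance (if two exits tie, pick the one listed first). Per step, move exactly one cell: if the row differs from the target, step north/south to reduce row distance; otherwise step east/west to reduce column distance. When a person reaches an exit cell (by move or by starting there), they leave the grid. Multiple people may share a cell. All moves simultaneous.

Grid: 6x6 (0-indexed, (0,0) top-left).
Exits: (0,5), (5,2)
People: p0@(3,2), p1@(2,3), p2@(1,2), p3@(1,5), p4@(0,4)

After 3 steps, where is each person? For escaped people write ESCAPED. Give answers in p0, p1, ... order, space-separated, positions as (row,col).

Step 1: p0:(3,2)->(4,2) | p1:(2,3)->(1,3) | p2:(1,2)->(0,2) | p3:(1,5)->(0,5)->EXIT | p4:(0,4)->(0,5)->EXIT
Step 2: p0:(4,2)->(5,2)->EXIT | p1:(1,3)->(0,3) | p2:(0,2)->(0,3) | p3:escaped | p4:escaped
Step 3: p0:escaped | p1:(0,3)->(0,4) | p2:(0,3)->(0,4) | p3:escaped | p4:escaped

ESCAPED (0,4) (0,4) ESCAPED ESCAPED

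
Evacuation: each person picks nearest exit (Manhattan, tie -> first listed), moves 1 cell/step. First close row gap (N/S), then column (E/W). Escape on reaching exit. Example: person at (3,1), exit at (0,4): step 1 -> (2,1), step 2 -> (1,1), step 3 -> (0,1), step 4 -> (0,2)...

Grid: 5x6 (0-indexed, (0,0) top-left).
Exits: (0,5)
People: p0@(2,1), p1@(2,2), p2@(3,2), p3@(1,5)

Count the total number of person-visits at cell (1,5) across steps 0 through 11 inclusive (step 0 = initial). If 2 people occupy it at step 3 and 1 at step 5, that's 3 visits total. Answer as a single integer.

Answer: 1

Derivation:
Step 0: p0@(2,1) p1@(2,2) p2@(3,2) p3@(1,5) -> at (1,5): 1 [p3], cum=1
Step 1: p0@(1,1) p1@(1,2) p2@(2,2) p3@ESC -> at (1,5): 0 [-], cum=1
Step 2: p0@(0,1) p1@(0,2) p2@(1,2) p3@ESC -> at (1,5): 0 [-], cum=1
Step 3: p0@(0,2) p1@(0,3) p2@(0,2) p3@ESC -> at (1,5): 0 [-], cum=1
Step 4: p0@(0,3) p1@(0,4) p2@(0,3) p3@ESC -> at (1,5): 0 [-], cum=1
Step 5: p0@(0,4) p1@ESC p2@(0,4) p3@ESC -> at (1,5): 0 [-], cum=1
Step 6: p0@ESC p1@ESC p2@ESC p3@ESC -> at (1,5): 0 [-], cum=1
Total visits = 1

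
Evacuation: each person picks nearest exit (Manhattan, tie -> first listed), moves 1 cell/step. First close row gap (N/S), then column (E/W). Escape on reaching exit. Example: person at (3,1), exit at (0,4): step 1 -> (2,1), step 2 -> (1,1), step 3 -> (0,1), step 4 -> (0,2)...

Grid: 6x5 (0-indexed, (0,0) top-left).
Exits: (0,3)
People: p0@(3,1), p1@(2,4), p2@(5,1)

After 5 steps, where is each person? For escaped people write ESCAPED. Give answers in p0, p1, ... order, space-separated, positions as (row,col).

Step 1: p0:(3,1)->(2,1) | p1:(2,4)->(1,4) | p2:(5,1)->(4,1)
Step 2: p0:(2,1)->(1,1) | p1:(1,4)->(0,4) | p2:(4,1)->(3,1)
Step 3: p0:(1,1)->(0,1) | p1:(0,4)->(0,3)->EXIT | p2:(3,1)->(2,1)
Step 4: p0:(0,1)->(0,2) | p1:escaped | p2:(2,1)->(1,1)
Step 5: p0:(0,2)->(0,3)->EXIT | p1:escaped | p2:(1,1)->(0,1)

ESCAPED ESCAPED (0,1)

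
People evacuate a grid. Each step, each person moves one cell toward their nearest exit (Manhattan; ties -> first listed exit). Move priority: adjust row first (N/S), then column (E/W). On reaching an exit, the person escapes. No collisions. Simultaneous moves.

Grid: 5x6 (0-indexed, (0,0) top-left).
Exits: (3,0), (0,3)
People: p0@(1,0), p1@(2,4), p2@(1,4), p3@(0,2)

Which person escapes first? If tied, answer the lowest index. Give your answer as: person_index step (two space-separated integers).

Answer: 3 1

Derivation:
Step 1: p0:(1,0)->(2,0) | p1:(2,4)->(1,4) | p2:(1,4)->(0,4) | p3:(0,2)->(0,3)->EXIT
Step 2: p0:(2,0)->(3,0)->EXIT | p1:(1,4)->(0,4) | p2:(0,4)->(0,3)->EXIT | p3:escaped
Step 3: p0:escaped | p1:(0,4)->(0,3)->EXIT | p2:escaped | p3:escaped
Exit steps: [2, 3, 2, 1]
First to escape: p3 at step 1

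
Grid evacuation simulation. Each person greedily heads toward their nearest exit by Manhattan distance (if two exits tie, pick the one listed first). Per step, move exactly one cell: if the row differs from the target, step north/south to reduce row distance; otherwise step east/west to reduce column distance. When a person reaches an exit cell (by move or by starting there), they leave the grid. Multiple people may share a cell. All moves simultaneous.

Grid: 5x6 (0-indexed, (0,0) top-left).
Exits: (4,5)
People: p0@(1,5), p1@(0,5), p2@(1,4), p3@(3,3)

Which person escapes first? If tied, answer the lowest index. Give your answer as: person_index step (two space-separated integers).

Answer: 0 3

Derivation:
Step 1: p0:(1,5)->(2,5) | p1:(0,5)->(1,5) | p2:(1,4)->(2,4) | p3:(3,3)->(4,3)
Step 2: p0:(2,5)->(3,5) | p1:(1,5)->(2,5) | p2:(2,4)->(3,4) | p3:(4,3)->(4,4)
Step 3: p0:(3,5)->(4,5)->EXIT | p1:(2,5)->(3,5) | p2:(3,4)->(4,4) | p3:(4,4)->(4,5)->EXIT
Step 4: p0:escaped | p1:(3,5)->(4,5)->EXIT | p2:(4,4)->(4,5)->EXIT | p3:escaped
Exit steps: [3, 4, 4, 3]
First to escape: p0 at step 3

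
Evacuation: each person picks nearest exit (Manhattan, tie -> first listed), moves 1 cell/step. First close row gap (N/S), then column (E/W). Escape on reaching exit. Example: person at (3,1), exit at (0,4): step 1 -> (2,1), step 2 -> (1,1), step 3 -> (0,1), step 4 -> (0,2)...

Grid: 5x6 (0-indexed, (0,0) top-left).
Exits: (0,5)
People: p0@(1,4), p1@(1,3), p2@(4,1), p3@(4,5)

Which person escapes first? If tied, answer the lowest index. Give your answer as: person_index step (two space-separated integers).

Step 1: p0:(1,4)->(0,4) | p1:(1,3)->(0,3) | p2:(4,1)->(3,1) | p3:(4,5)->(3,5)
Step 2: p0:(0,4)->(0,5)->EXIT | p1:(0,3)->(0,4) | p2:(3,1)->(2,1) | p3:(3,5)->(2,5)
Step 3: p0:escaped | p1:(0,4)->(0,5)->EXIT | p2:(2,1)->(1,1) | p3:(2,5)->(1,5)
Step 4: p0:escaped | p1:escaped | p2:(1,1)->(0,1) | p3:(1,5)->(0,5)->EXIT
Step 5: p0:escaped | p1:escaped | p2:(0,1)->(0,2) | p3:escaped
Step 6: p0:escaped | p1:escaped | p2:(0,2)->(0,3) | p3:escaped
Step 7: p0:escaped | p1:escaped | p2:(0,3)->(0,4) | p3:escaped
Step 8: p0:escaped | p1:escaped | p2:(0,4)->(0,5)->EXIT | p3:escaped
Exit steps: [2, 3, 8, 4]
First to escape: p0 at step 2

Answer: 0 2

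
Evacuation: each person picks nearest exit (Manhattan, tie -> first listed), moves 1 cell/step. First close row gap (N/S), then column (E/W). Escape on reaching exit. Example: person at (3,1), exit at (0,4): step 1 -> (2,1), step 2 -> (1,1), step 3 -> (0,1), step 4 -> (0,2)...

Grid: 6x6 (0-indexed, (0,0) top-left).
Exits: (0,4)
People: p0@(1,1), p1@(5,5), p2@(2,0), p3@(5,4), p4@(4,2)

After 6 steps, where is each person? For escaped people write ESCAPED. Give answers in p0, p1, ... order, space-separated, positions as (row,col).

Step 1: p0:(1,1)->(0,1) | p1:(5,5)->(4,5) | p2:(2,0)->(1,0) | p3:(5,4)->(4,4) | p4:(4,2)->(3,2)
Step 2: p0:(0,1)->(0,2) | p1:(4,5)->(3,5) | p2:(1,0)->(0,0) | p3:(4,4)->(3,4) | p4:(3,2)->(2,2)
Step 3: p0:(0,2)->(0,3) | p1:(3,5)->(2,5) | p2:(0,0)->(0,1) | p3:(3,4)->(2,4) | p4:(2,2)->(1,2)
Step 4: p0:(0,3)->(0,4)->EXIT | p1:(2,5)->(1,5) | p2:(0,1)->(0,2) | p3:(2,4)->(1,4) | p4:(1,2)->(0,2)
Step 5: p0:escaped | p1:(1,5)->(0,5) | p2:(0,2)->(0,3) | p3:(1,4)->(0,4)->EXIT | p4:(0,2)->(0,3)
Step 6: p0:escaped | p1:(0,5)->(0,4)->EXIT | p2:(0,3)->(0,4)->EXIT | p3:escaped | p4:(0,3)->(0,4)->EXIT

ESCAPED ESCAPED ESCAPED ESCAPED ESCAPED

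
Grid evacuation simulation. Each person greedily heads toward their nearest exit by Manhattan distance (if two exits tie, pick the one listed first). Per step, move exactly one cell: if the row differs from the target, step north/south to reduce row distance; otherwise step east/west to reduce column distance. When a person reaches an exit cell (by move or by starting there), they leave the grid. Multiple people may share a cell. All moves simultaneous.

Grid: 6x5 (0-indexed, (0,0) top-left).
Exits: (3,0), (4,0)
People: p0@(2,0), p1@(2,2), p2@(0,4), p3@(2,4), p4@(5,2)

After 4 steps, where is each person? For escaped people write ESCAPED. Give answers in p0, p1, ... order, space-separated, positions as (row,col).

Step 1: p0:(2,0)->(3,0)->EXIT | p1:(2,2)->(3,2) | p2:(0,4)->(1,4) | p3:(2,4)->(3,4) | p4:(5,2)->(4,2)
Step 2: p0:escaped | p1:(3,2)->(3,1) | p2:(1,4)->(2,4) | p3:(3,4)->(3,3) | p4:(4,2)->(4,1)
Step 3: p0:escaped | p1:(3,1)->(3,0)->EXIT | p2:(2,4)->(3,4) | p3:(3,3)->(3,2) | p4:(4,1)->(4,0)->EXIT
Step 4: p0:escaped | p1:escaped | p2:(3,4)->(3,3) | p3:(3,2)->(3,1) | p4:escaped

ESCAPED ESCAPED (3,3) (3,1) ESCAPED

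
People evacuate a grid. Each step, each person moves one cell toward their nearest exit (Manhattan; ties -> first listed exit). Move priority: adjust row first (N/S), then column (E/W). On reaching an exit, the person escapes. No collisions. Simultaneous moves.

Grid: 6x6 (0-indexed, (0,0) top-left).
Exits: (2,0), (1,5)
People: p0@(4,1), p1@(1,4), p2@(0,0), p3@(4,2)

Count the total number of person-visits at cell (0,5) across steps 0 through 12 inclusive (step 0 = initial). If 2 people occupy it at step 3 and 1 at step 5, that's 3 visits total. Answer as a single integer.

Step 0: p0@(4,1) p1@(1,4) p2@(0,0) p3@(4,2) -> at (0,5): 0 [-], cum=0
Step 1: p0@(3,1) p1@ESC p2@(1,0) p3@(3,2) -> at (0,5): 0 [-], cum=0
Step 2: p0@(2,1) p1@ESC p2@ESC p3@(2,2) -> at (0,5): 0 [-], cum=0
Step 3: p0@ESC p1@ESC p2@ESC p3@(2,1) -> at (0,5): 0 [-], cum=0
Step 4: p0@ESC p1@ESC p2@ESC p3@ESC -> at (0,5): 0 [-], cum=0
Total visits = 0

Answer: 0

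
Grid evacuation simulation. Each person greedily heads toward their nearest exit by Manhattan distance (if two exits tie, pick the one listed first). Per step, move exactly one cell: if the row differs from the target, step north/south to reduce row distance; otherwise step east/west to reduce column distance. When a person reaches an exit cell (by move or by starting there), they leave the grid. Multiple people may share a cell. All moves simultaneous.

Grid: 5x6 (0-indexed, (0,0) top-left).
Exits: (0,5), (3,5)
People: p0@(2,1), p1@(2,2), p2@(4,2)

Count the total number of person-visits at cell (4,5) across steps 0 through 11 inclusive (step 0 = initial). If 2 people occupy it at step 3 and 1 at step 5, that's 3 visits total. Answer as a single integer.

Answer: 0

Derivation:
Step 0: p0@(2,1) p1@(2,2) p2@(4,2) -> at (4,5): 0 [-], cum=0
Step 1: p0@(3,1) p1@(3,2) p2@(3,2) -> at (4,5): 0 [-], cum=0
Step 2: p0@(3,2) p1@(3,3) p2@(3,3) -> at (4,5): 0 [-], cum=0
Step 3: p0@(3,3) p1@(3,4) p2@(3,4) -> at (4,5): 0 [-], cum=0
Step 4: p0@(3,4) p1@ESC p2@ESC -> at (4,5): 0 [-], cum=0
Step 5: p0@ESC p1@ESC p2@ESC -> at (4,5): 0 [-], cum=0
Total visits = 0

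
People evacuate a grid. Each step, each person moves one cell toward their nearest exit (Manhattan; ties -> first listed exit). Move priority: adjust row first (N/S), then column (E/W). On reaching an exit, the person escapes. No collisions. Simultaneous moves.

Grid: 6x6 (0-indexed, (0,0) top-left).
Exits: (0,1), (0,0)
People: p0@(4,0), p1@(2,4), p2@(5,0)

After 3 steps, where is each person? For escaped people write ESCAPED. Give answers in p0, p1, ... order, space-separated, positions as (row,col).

Step 1: p0:(4,0)->(3,0) | p1:(2,4)->(1,4) | p2:(5,0)->(4,0)
Step 2: p0:(3,0)->(2,0) | p1:(1,4)->(0,4) | p2:(4,0)->(3,0)
Step 3: p0:(2,0)->(1,0) | p1:(0,4)->(0,3) | p2:(3,0)->(2,0)

(1,0) (0,3) (2,0)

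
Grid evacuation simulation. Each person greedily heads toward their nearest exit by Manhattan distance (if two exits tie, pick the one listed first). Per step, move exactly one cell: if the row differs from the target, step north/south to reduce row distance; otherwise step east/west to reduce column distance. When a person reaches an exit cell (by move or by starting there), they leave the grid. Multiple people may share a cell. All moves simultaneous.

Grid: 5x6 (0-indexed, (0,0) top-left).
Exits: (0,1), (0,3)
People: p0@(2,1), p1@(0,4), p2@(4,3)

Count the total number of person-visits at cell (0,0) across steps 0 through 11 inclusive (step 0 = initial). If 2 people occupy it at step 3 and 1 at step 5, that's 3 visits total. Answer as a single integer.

Answer: 0

Derivation:
Step 0: p0@(2,1) p1@(0,4) p2@(4,3) -> at (0,0): 0 [-], cum=0
Step 1: p0@(1,1) p1@ESC p2@(3,3) -> at (0,0): 0 [-], cum=0
Step 2: p0@ESC p1@ESC p2@(2,3) -> at (0,0): 0 [-], cum=0
Step 3: p0@ESC p1@ESC p2@(1,3) -> at (0,0): 0 [-], cum=0
Step 4: p0@ESC p1@ESC p2@ESC -> at (0,0): 0 [-], cum=0
Total visits = 0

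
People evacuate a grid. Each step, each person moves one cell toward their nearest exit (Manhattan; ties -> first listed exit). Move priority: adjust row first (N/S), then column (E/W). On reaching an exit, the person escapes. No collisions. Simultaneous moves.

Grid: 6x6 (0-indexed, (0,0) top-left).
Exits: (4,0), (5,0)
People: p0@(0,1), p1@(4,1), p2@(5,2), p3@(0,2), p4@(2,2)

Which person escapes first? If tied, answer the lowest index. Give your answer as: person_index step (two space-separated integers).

Step 1: p0:(0,1)->(1,1) | p1:(4,1)->(4,0)->EXIT | p2:(5,2)->(5,1) | p3:(0,2)->(1,2) | p4:(2,2)->(3,2)
Step 2: p0:(1,1)->(2,1) | p1:escaped | p2:(5,1)->(5,0)->EXIT | p3:(1,2)->(2,2) | p4:(3,2)->(4,2)
Step 3: p0:(2,1)->(3,1) | p1:escaped | p2:escaped | p3:(2,2)->(3,2) | p4:(4,2)->(4,1)
Step 4: p0:(3,1)->(4,1) | p1:escaped | p2:escaped | p3:(3,2)->(4,2) | p4:(4,1)->(4,0)->EXIT
Step 5: p0:(4,1)->(4,0)->EXIT | p1:escaped | p2:escaped | p3:(4,2)->(4,1) | p4:escaped
Step 6: p0:escaped | p1:escaped | p2:escaped | p3:(4,1)->(4,0)->EXIT | p4:escaped
Exit steps: [5, 1, 2, 6, 4]
First to escape: p1 at step 1

Answer: 1 1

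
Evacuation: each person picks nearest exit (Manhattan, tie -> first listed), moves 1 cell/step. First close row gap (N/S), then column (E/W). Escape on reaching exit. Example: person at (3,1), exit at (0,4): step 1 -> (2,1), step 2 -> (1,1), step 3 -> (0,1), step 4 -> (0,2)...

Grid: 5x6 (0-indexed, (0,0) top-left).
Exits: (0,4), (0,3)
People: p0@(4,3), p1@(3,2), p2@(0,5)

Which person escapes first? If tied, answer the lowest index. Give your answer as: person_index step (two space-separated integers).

Step 1: p0:(4,3)->(3,3) | p1:(3,2)->(2,2) | p2:(0,5)->(0,4)->EXIT
Step 2: p0:(3,3)->(2,3) | p1:(2,2)->(1,2) | p2:escaped
Step 3: p0:(2,3)->(1,3) | p1:(1,2)->(0,2) | p2:escaped
Step 4: p0:(1,3)->(0,3)->EXIT | p1:(0,2)->(0,3)->EXIT | p2:escaped
Exit steps: [4, 4, 1]
First to escape: p2 at step 1

Answer: 2 1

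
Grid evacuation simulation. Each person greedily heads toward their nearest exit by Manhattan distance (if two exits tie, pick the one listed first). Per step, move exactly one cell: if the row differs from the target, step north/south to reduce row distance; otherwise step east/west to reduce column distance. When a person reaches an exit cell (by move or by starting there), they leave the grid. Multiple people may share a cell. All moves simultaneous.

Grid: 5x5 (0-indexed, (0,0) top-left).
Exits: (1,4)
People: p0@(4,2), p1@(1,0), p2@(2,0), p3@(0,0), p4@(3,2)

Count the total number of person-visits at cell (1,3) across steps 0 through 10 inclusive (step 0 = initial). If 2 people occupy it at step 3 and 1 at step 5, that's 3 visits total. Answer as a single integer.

Step 0: p0@(4,2) p1@(1,0) p2@(2,0) p3@(0,0) p4@(3,2) -> at (1,3): 0 [-], cum=0
Step 1: p0@(3,2) p1@(1,1) p2@(1,0) p3@(1,0) p4@(2,2) -> at (1,3): 0 [-], cum=0
Step 2: p0@(2,2) p1@(1,2) p2@(1,1) p3@(1,1) p4@(1,2) -> at (1,3): 0 [-], cum=0
Step 3: p0@(1,2) p1@(1,3) p2@(1,2) p3@(1,2) p4@(1,3) -> at (1,3): 2 [p1,p4], cum=2
Step 4: p0@(1,3) p1@ESC p2@(1,3) p3@(1,3) p4@ESC -> at (1,3): 3 [p0,p2,p3], cum=5
Step 5: p0@ESC p1@ESC p2@ESC p3@ESC p4@ESC -> at (1,3): 0 [-], cum=5
Total visits = 5

Answer: 5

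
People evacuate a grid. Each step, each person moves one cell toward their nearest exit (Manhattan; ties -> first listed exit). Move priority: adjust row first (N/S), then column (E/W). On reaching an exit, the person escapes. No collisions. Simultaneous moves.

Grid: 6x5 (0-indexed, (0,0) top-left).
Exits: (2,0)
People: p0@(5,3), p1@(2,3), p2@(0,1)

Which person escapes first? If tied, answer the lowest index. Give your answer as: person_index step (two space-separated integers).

Answer: 1 3

Derivation:
Step 1: p0:(5,3)->(4,3) | p1:(2,3)->(2,2) | p2:(0,1)->(1,1)
Step 2: p0:(4,3)->(3,3) | p1:(2,2)->(2,1) | p2:(1,1)->(2,1)
Step 3: p0:(3,3)->(2,3) | p1:(2,1)->(2,0)->EXIT | p2:(2,1)->(2,0)->EXIT
Step 4: p0:(2,3)->(2,2) | p1:escaped | p2:escaped
Step 5: p0:(2,2)->(2,1) | p1:escaped | p2:escaped
Step 6: p0:(2,1)->(2,0)->EXIT | p1:escaped | p2:escaped
Exit steps: [6, 3, 3]
First to escape: p1 at step 3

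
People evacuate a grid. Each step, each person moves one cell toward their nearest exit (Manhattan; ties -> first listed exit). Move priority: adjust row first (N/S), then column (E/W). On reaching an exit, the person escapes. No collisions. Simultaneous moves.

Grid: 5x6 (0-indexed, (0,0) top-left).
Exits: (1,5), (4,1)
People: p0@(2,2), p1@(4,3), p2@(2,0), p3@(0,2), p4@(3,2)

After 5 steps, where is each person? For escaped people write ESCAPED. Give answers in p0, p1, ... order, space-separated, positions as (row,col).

Step 1: p0:(2,2)->(3,2) | p1:(4,3)->(4,2) | p2:(2,0)->(3,0) | p3:(0,2)->(1,2) | p4:(3,2)->(4,2)
Step 2: p0:(3,2)->(4,2) | p1:(4,2)->(4,1)->EXIT | p2:(3,0)->(4,0) | p3:(1,2)->(1,3) | p4:(4,2)->(4,1)->EXIT
Step 3: p0:(4,2)->(4,1)->EXIT | p1:escaped | p2:(4,0)->(4,1)->EXIT | p3:(1,3)->(1,4) | p4:escaped
Step 4: p0:escaped | p1:escaped | p2:escaped | p3:(1,4)->(1,5)->EXIT | p4:escaped

ESCAPED ESCAPED ESCAPED ESCAPED ESCAPED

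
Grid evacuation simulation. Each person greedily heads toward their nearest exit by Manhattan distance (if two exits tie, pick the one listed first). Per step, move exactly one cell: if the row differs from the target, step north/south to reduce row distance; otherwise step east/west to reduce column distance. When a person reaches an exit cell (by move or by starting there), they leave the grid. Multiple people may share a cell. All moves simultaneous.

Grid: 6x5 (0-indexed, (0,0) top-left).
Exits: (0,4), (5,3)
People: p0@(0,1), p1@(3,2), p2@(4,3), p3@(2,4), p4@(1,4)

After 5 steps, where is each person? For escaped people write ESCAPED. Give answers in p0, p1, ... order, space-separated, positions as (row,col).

Step 1: p0:(0,1)->(0,2) | p1:(3,2)->(4,2) | p2:(4,3)->(5,3)->EXIT | p3:(2,4)->(1,4) | p4:(1,4)->(0,4)->EXIT
Step 2: p0:(0,2)->(0,3) | p1:(4,2)->(5,2) | p2:escaped | p3:(1,4)->(0,4)->EXIT | p4:escaped
Step 3: p0:(0,3)->(0,4)->EXIT | p1:(5,2)->(5,3)->EXIT | p2:escaped | p3:escaped | p4:escaped

ESCAPED ESCAPED ESCAPED ESCAPED ESCAPED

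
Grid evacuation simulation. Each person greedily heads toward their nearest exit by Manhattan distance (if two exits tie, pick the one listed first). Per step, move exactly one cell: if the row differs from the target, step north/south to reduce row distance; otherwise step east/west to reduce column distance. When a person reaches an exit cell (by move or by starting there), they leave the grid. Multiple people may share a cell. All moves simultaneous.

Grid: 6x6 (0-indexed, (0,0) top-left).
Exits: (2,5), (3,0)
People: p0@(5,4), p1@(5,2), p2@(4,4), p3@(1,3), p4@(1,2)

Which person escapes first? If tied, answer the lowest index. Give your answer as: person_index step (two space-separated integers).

Answer: 2 3

Derivation:
Step 1: p0:(5,4)->(4,4) | p1:(5,2)->(4,2) | p2:(4,4)->(3,4) | p3:(1,3)->(2,3) | p4:(1,2)->(2,2)
Step 2: p0:(4,4)->(3,4) | p1:(4,2)->(3,2) | p2:(3,4)->(2,4) | p3:(2,3)->(2,4) | p4:(2,2)->(2,3)
Step 3: p0:(3,4)->(2,4) | p1:(3,2)->(3,1) | p2:(2,4)->(2,5)->EXIT | p3:(2,4)->(2,5)->EXIT | p4:(2,3)->(2,4)
Step 4: p0:(2,4)->(2,5)->EXIT | p1:(3,1)->(3,0)->EXIT | p2:escaped | p3:escaped | p4:(2,4)->(2,5)->EXIT
Exit steps: [4, 4, 3, 3, 4]
First to escape: p2 at step 3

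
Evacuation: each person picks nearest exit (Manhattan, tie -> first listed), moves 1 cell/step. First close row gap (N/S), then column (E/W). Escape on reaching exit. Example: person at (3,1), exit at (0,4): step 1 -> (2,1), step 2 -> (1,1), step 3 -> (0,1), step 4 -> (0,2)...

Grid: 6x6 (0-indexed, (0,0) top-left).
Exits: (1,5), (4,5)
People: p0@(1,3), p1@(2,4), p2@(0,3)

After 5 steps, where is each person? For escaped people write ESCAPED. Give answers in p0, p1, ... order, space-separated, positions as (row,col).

Step 1: p0:(1,3)->(1,4) | p1:(2,4)->(1,4) | p2:(0,3)->(1,3)
Step 2: p0:(1,4)->(1,5)->EXIT | p1:(1,4)->(1,5)->EXIT | p2:(1,3)->(1,4)
Step 3: p0:escaped | p1:escaped | p2:(1,4)->(1,5)->EXIT

ESCAPED ESCAPED ESCAPED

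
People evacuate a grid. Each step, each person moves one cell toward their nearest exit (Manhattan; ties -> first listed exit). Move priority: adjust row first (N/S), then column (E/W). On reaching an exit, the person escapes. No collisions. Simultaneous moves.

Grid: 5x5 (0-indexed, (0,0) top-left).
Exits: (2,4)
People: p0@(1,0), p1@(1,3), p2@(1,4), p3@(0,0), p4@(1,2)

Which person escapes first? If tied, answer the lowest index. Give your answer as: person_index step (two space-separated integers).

Step 1: p0:(1,0)->(2,0) | p1:(1,3)->(2,3) | p2:(1,4)->(2,4)->EXIT | p3:(0,0)->(1,0) | p4:(1,2)->(2,2)
Step 2: p0:(2,0)->(2,1) | p1:(2,3)->(2,4)->EXIT | p2:escaped | p3:(1,0)->(2,0) | p4:(2,2)->(2,3)
Step 3: p0:(2,1)->(2,2) | p1:escaped | p2:escaped | p3:(2,0)->(2,1) | p4:(2,3)->(2,4)->EXIT
Step 4: p0:(2,2)->(2,3) | p1:escaped | p2:escaped | p3:(2,1)->(2,2) | p4:escaped
Step 5: p0:(2,3)->(2,4)->EXIT | p1:escaped | p2:escaped | p3:(2,2)->(2,3) | p4:escaped
Step 6: p0:escaped | p1:escaped | p2:escaped | p3:(2,3)->(2,4)->EXIT | p4:escaped
Exit steps: [5, 2, 1, 6, 3]
First to escape: p2 at step 1

Answer: 2 1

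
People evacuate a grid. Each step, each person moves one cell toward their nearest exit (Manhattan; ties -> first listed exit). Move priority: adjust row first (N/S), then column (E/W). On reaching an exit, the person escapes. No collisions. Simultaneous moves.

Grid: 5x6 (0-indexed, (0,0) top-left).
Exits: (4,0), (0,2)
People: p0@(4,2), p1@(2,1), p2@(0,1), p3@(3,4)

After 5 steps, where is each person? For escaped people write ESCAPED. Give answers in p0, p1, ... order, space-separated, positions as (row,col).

Step 1: p0:(4,2)->(4,1) | p1:(2,1)->(3,1) | p2:(0,1)->(0,2)->EXIT | p3:(3,4)->(4,4)
Step 2: p0:(4,1)->(4,0)->EXIT | p1:(3,1)->(4,1) | p2:escaped | p3:(4,4)->(4,3)
Step 3: p0:escaped | p1:(4,1)->(4,0)->EXIT | p2:escaped | p3:(4,3)->(4,2)
Step 4: p0:escaped | p1:escaped | p2:escaped | p3:(4,2)->(4,1)
Step 5: p0:escaped | p1:escaped | p2:escaped | p3:(4,1)->(4,0)->EXIT

ESCAPED ESCAPED ESCAPED ESCAPED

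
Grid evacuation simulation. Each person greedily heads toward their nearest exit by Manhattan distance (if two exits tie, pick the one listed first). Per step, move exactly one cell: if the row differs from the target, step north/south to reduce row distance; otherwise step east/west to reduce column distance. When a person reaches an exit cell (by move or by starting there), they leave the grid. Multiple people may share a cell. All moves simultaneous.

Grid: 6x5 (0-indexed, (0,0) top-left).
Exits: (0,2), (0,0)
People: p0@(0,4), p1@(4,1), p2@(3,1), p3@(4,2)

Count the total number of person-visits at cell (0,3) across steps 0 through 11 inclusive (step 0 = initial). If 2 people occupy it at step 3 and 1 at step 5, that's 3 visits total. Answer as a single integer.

Answer: 1

Derivation:
Step 0: p0@(0,4) p1@(4,1) p2@(3,1) p3@(4,2) -> at (0,3): 0 [-], cum=0
Step 1: p0@(0,3) p1@(3,1) p2@(2,1) p3@(3,2) -> at (0,3): 1 [p0], cum=1
Step 2: p0@ESC p1@(2,1) p2@(1,1) p3@(2,2) -> at (0,3): 0 [-], cum=1
Step 3: p0@ESC p1@(1,1) p2@(0,1) p3@(1,2) -> at (0,3): 0 [-], cum=1
Step 4: p0@ESC p1@(0,1) p2@ESC p3@ESC -> at (0,3): 0 [-], cum=1
Step 5: p0@ESC p1@ESC p2@ESC p3@ESC -> at (0,3): 0 [-], cum=1
Total visits = 1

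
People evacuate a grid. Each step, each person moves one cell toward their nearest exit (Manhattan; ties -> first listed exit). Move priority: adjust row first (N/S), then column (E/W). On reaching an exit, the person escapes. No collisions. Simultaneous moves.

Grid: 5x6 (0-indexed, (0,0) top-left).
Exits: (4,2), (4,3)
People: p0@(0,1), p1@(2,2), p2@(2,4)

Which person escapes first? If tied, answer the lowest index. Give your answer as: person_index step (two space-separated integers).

Step 1: p0:(0,1)->(1,1) | p1:(2,2)->(3,2) | p2:(2,4)->(3,4)
Step 2: p0:(1,1)->(2,1) | p1:(3,2)->(4,2)->EXIT | p2:(3,4)->(4,4)
Step 3: p0:(2,1)->(3,1) | p1:escaped | p2:(4,4)->(4,3)->EXIT
Step 4: p0:(3,1)->(4,1) | p1:escaped | p2:escaped
Step 5: p0:(4,1)->(4,2)->EXIT | p1:escaped | p2:escaped
Exit steps: [5, 2, 3]
First to escape: p1 at step 2

Answer: 1 2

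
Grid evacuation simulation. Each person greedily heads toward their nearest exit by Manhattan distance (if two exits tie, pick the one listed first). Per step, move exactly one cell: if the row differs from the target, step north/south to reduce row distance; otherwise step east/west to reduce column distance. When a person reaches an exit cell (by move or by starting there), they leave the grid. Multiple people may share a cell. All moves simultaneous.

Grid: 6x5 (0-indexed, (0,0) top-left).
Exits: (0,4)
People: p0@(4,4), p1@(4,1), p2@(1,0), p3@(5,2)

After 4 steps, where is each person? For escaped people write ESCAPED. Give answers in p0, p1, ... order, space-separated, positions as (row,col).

Step 1: p0:(4,4)->(3,4) | p1:(4,1)->(3,1) | p2:(1,0)->(0,0) | p3:(5,2)->(4,2)
Step 2: p0:(3,4)->(2,4) | p1:(3,1)->(2,1) | p2:(0,0)->(0,1) | p3:(4,2)->(3,2)
Step 3: p0:(2,4)->(1,4) | p1:(2,1)->(1,1) | p2:(0,1)->(0,2) | p3:(3,2)->(2,2)
Step 4: p0:(1,4)->(0,4)->EXIT | p1:(1,1)->(0,1) | p2:(0,2)->(0,3) | p3:(2,2)->(1,2)

ESCAPED (0,1) (0,3) (1,2)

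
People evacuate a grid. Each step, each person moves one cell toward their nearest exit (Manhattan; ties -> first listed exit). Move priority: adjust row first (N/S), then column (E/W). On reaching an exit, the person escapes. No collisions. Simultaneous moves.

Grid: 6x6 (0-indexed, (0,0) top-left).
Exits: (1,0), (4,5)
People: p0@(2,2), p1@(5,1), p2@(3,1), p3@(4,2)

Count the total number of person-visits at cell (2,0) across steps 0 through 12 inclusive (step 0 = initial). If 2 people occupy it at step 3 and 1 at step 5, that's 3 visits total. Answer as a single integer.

Answer: 0

Derivation:
Step 0: p0@(2,2) p1@(5,1) p2@(3,1) p3@(4,2) -> at (2,0): 0 [-], cum=0
Step 1: p0@(1,2) p1@(4,1) p2@(2,1) p3@(4,3) -> at (2,0): 0 [-], cum=0
Step 2: p0@(1,1) p1@(3,1) p2@(1,1) p3@(4,4) -> at (2,0): 0 [-], cum=0
Step 3: p0@ESC p1@(2,1) p2@ESC p3@ESC -> at (2,0): 0 [-], cum=0
Step 4: p0@ESC p1@(1,1) p2@ESC p3@ESC -> at (2,0): 0 [-], cum=0
Step 5: p0@ESC p1@ESC p2@ESC p3@ESC -> at (2,0): 0 [-], cum=0
Total visits = 0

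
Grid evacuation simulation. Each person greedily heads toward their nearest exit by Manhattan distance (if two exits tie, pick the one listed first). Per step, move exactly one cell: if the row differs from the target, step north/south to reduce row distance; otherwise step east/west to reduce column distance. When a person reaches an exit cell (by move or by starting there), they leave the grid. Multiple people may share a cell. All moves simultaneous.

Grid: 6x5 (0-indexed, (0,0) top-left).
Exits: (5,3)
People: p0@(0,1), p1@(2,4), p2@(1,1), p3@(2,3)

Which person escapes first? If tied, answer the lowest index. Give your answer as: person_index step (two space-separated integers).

Answer: 3 3

Derivation:
Step 1: p0:(0,1)->(1,1) | p1:(2,4)->(3,4) | p2:(1,1)->(2,1) | p3:(2,3)->(3,3)
Step 2: p0:(1,1)->(2,1) | p1:(3,4)->(4,4) | p2:(2,1)->(3,1) | p3:(3,3)->(4,3)
Step 3: p0:(2,1)->(3,1) | p1:(4,4)->(5,4) | p2:(3,1)->(4,1) | p3:(4,3)->(5,3)->EXIT
Step 4: p0:(3,1)->(4,1) | p1:(5,4)->(5,3)->EXIT | p2:(4,1)->(5,1) | p3:escaped
Step 5: p0:(4,1)->(5,1) | p1:escaped | p2:(5,1)->(5,2) | p3:escaped
Step 6: p0:(5,1)->(5,2) | p1:escaped | p2:(5,2)->(5,3)->EXIT | p3:escaped
Step 7: p0:(5,2)->(5,3)->EXIT | p1:escaped | p2:escaped | p3:escaped
Exit steps: [7, 4, 6, 3]
First to escape: p3 at step 3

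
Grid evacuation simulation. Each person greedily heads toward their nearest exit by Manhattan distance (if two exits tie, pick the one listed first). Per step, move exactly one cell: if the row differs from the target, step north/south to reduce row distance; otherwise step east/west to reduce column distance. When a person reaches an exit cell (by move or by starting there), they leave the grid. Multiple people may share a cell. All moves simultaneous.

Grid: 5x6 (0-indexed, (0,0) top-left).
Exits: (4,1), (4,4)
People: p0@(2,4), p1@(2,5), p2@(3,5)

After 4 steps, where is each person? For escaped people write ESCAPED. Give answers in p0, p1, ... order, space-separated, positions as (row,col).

Step 1: p0:(2,4)->(3,4) | p1:(2,5)->(3,5) | p2:(3,5)->(4,5)
Step 2: p0:(3,4)->(4,4)->EXIT | p1:(3,5)->(4,5) | p2:(4,5)->(4,4)->EXIT
Step 3: p0:escaped | p1:(4,5)->(4,4)->EXIT | p2:escaped

ESCAPED ESCAPED ESCAPED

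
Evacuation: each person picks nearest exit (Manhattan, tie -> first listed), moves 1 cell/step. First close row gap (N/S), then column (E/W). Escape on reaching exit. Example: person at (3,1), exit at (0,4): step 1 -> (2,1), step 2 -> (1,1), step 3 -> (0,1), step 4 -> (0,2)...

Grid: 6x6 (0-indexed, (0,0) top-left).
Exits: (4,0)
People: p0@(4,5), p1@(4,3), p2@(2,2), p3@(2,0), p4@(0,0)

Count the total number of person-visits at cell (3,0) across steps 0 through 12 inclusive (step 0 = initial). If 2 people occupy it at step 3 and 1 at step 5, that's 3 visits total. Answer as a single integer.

Answer: 2

Derivation:
Step 0: p0@(4,5) p1@(4,3) p2@(2,2) p3@(2,0) p4@(0,0) -> at (3,0): 0 [-], cum=0
Step 1: p0@(4,4) p1@(4,2) p2@(3,2) p3@(3,0) p4@(1,0) -> at (3,0): 1 [p3], cum=1
Step 2: p0@(4,3) p1@(4,1) p2@(4,2) p3@ESC p4@(2,0) -> at (3,0): 0 [-], cum=1
Step 3: p0@(4,2) p1@ESC p2@(4,1) p3@ESC p4@(3,0) -> at (3,0): 1 [p4], cum=2
Step 4: p0@(4,1) p1@ESC p2@ESC p3@ESC p4@ESC -> at (3,0): 0 [-], cum=2
Step 5: p0@ESC p1@ESC p2@ESC p3@ESC p4@ESC -> at (3,0): 0 [-], cum=2
Total visits = 2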